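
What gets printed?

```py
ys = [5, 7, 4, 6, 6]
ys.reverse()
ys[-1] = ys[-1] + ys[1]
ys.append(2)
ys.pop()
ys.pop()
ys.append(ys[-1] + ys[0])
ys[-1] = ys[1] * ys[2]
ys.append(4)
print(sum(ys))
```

51

reverse → [6, 6, 4, 7, 5]
ys[-1] = ys[-1]+ys[1] = 5+6 = 11 → [6, 6, 4, 7, 11]
append 2 → [6, 6, 4, 7, 11, 2]
pop() removes 2 → [6, 6, 4, 7, 11]
pop() removes 11 → [6, 6, 4, 7]
append ys[-1]+ys[0] = 7+6 = 13 → [6, 6, 4, 7, 13]
ys[-1] = ys[1]*ys[2] = 6*4 = 24 → [6, 6, 4, 7, 24]
append 4 → [6, 6, 4, 7, 24, 4]
sum = 51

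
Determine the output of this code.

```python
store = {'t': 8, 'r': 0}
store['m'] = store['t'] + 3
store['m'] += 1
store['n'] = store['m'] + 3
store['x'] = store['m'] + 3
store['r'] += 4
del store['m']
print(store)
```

{'t': 8, 'r': 4, 'n': 15, 'x': 15}

store['m'] = store['t']+3 = 11 → {'t': 8, 'r': 0, 'm': 11}
store['m'] = 11+1 = 12 → {'t': 8, 'r': 0, 'm': 12}
store['n'] = store['m']+3 = 15 → {'t': 8, 'r': 0, 'm': 12, 'n': 15}
store['x'] = store['m']+3 = 15 → {'t': 8, 'r': 0, 'm': 12, 'n': 15, 'x': 15}
store['r'] = 0+4 = 4 → {'t': 8, 'r': 4, 'm': 12, 'n': 15, 'x': 15}
del 'm' → {'t': 8, 'r': 4, 'n': 15, 'x': 15}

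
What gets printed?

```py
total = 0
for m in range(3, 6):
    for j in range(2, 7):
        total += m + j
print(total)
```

m=3,j=2: total = 0+5 = 5
m=3,j=3: total = 5+6 = 11
m=3,j=4: total = 11+7 = 18
m=3,j=5: total = 18+8 = 26
m=3,j=6: total = 26+9 = 35
m=4,j=2: total = 35+6 = 41
m=4,j=3: total = 41+7 = 48
m=4,j=4: total = 48+8 = 56
m=4,j=5: total = 56+9 = 65
m=4,j=6: total = 65+10 = 75
m=5,j=2: total = 75+7 = 82
m=5,j=3: total = 82+8 = 90
m=5,j=4: total = 90+9 = 99
m=5,j=5: total = 99+10 = 109
m=5,j=6: total = 109+11 = 120

120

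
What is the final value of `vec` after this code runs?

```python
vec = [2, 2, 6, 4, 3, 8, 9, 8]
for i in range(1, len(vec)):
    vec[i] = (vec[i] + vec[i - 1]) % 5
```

[2, 4, 0, 4, 2, 0, 4, 2]

i=1: vec[1] = (2+2)%5 = 4 → [2, 4, 6, 4, 3, 8, 9, 8]
i=2: vec[2] = (6+4)%5 = 0 → [2, 4, 0, 4, 3, 8, 9, 8]
i=3: vec[3] = (4+0)%5 = 4 → [2, 4, 0, 4, 3, 8, 9, 8]
i=4: vec[4] = (3+4)%5 = 2 → [2, 4, 0, 4, 2, 8, 9, 8]
i=5: vec[5] = (8+2)%5 = 0 → [2, 4, 0, 4, 2, 0, 9, 8]
i=6: vec[6] = (9+0)%5 = 4 → [2, 4, 0, 4, 2, 0, 4, 8]
i=7: vec[7] = (8+4)%5 = 2 → [2, 4, 0, 4, 2, 0, 4, 2]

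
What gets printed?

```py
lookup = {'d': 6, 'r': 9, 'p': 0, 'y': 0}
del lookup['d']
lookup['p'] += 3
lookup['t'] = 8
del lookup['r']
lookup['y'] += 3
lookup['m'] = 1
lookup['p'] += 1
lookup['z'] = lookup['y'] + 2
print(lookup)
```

del 'd' → {'r': 9, 'p': 0, 'y': 0}
lookup['p'] = 0+3 = 3 → {'r': 9, 'p': 3, 'y': 0}
lookup['t'] = 8 → {'r': 9, 'p': 3, 'y': 0, 't': 8}
del 'r' → {'p': 3, 'y': 0, 't': 8}
lookup['y'] = 0+3 = 3 → {'p': 3, 'y': 3, 't': 8}
lookup['m'] = 1 → {'p': 3, 'y': 3, 't': 8, 'm': 1}
lookup['p'] = 3+1 = 4 → {'p': 4, 'y': 3, 't': 8, 'm': 1}
lookup['z'] = lookup['y']+2 = 5 → {'p': 4, 'y': 3, 't': 8, 'm': 1, 'z': 5}

{'p': 4, 'y': 3, 't': 8, 'm': 1, 'z': 5}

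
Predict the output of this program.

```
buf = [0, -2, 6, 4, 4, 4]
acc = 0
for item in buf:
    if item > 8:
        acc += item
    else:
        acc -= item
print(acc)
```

item=0: not >8, acc = 0-0 = 0
item=-2: not >8, acc = 0-(-2) = 2
item=6: not >8, acc = 2-6 = -4
item=4: not >8, acc = (-4)-4 = -8
item=4: not >8, acc = (-8)-4 = -12
item=4: not >8, acc = (-12)-4 = -16

-16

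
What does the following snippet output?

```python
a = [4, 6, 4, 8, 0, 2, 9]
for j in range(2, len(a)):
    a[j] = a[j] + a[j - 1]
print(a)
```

j=2: a[2] = 4+6 = 10 → [4, 6, 10, 8, 0, 2, 9]
j=3: a[3] = 8+10 = 18 → [4, 6, 10, 18, 0, 2, 9]
j=4: a[4] = 0+18 = 18 → [4, 6, 10, 18, 18, 2, 9]
j=5: a[5] = 2+18 = 20 → [4, 6, 10, 18, 18, 20, 9]
j=6: a[6] = 9+20 = 29 → [4, 6, 10, 18, 18, 20, 29]

[4, 6, 10, 18, 18, 20, 29]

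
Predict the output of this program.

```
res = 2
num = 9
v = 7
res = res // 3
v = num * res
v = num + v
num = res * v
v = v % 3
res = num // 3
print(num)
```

0

res = 2//3 = 0
v = 9*0 = 0
v = 9+0 = 9
num = 0*9 = 0
v = 9%3 = 0
res = 0//3 = 0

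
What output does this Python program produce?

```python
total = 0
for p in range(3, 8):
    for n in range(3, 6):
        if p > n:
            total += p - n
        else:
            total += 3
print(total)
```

p=3,n=3: not 3>3, total = 0+3 = 3
p=3,n=4: not 3>4, total = 3+3 = 6
p=3,n=5: not 3>5, total = 6+3 = 9
p=4,n=3: 4>3, total = 9+1 = 10
p=4,n=4: not 4>4, total = 10+3 = 13
p=4,n=5: not 4>5, total = 13+3 = 16
p=5,n=3: 5>3, total = 16+2 = 18
p=5,n=4: 5>4, total = 18+1 = 19
p=5,n=5: not 5>5, total = 19+3 = 22
p=6,n=3: 6>3, total = 22+3 = 25
p=6,n=4: 6>4, total = 25+2 = 27
p=6,n=5: 6>5, total = 27+1 = 28
p=7,n=3: 7>3, total = 28+4 = 32
p=7,n=4: 7>4, total = 32+3 = 35
p=7,n=5: 7>5, total = 35+2 = 37

37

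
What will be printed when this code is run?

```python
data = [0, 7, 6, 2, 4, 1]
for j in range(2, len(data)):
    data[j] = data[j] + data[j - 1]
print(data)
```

[0, 7, 13, 15, 19, 20]

j=2: data[2] = 6+7 = 13 → [0, 7, 13, 2, 4, 1]
j=3: data[3] = 2+13 = 15 → [0, 7, 13, 15, 4, 1]
j=4: data[4] = 4+15 = 19 → [0, 7, 13, 15, 19, 1]
j=5: data[5] = 1+19 = 20 → [0, 7, 13, 15, 19, 20]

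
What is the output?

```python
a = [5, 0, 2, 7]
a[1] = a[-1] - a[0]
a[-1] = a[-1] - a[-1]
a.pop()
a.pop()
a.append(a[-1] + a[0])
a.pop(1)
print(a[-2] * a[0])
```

25

a[1] = a[-1]-a[0] = 7-5 = 2 → [5, 2, 2, 7]
a[-1] = a[-1]-a[-1] = 7-7 = 0 → [5, 2, 2, 0]
pop() removes 0 → [5, 2, 2]
pop() removes 2 → [5, 2]
append a[-1]+a[0] = 2+5 = 7 → [5, 2, 7]
pop(1) removes 2 → [5, 7]
a[-2]*a[0] = 5*5 = 25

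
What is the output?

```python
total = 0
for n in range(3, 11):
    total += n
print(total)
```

n=3: total = 0+3 = 3
n=4: total = 3+4 = 7
n=5: total = 7+5 = 12
n=6: total = 12+6 = 18
n=7: total = 18+7 = 25
n=8: total = 25+8 = 33
n=9: total = 33+9 = 42
n=10: total = 42+10 = 52

52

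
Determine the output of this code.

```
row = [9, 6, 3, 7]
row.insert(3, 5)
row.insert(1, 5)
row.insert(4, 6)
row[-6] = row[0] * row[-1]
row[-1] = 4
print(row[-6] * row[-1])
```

252

insert 5 at 3 → [9, 6, 3, 5, 7]
insert 5 at 1 → [9, 5, 6, 3, 5, 7]
insert 6 at 4 → [9, 5, 6, 3, 6, 5, 7]
row[-6] = row[0]*row[-1] = 9*7 = 63 → [9, 63, 6, 3, 6, 5, 7]
row[-1] = 4 → [9, 63, 6, 3, 6, 5, 4]
row[-6]*row[-1] = 63*4 = 252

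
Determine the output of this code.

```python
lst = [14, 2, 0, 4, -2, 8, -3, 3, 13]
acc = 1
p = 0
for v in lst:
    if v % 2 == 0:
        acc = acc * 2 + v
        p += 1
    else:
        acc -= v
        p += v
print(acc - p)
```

532

v=14: even, acc = 1*2+14 = 16; p=1
v=2: even, acc = 16*2+2 = 34; p=2
v=0: even, acc = 34*2+0 = 68; p=3
v=4: even, acc = 68*2+4 = 140; p=4
v=-2: even, acc = 140*2+(-2) = 278; p=5
v=8: even, acc = 278*2+8 = 564; p=6
v=-3: not even, acc = 564-(-3) = 567; p=3
v=3: not even, acc = 567-3 = 564; p=6
v=13: not even, acc = 564-13 = 551; p=19
acc-p = 551-19 = 532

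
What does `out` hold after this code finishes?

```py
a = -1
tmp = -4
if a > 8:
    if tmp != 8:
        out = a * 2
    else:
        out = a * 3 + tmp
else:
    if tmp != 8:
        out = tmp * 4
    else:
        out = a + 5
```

a=-1, tmp=-4
a > 8 is False; tmp != 8 is True
→ out = tmp * 4 = -16

-16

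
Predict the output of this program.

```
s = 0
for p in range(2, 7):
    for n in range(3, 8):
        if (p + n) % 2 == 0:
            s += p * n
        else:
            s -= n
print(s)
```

p=2,n=3: odd sum, s = 0-3 = -3
p=2,n=4: even sum, s = (-3)+8 = 5
p=2,n=5: odd sum, s = 5-5 = 0
p=2,n=6: even sum, s = 0+12 = 12
p=2,n=7: odd sum, s = 12-7 = 5
p=3,n=3: even sum, s = 5+9 = 14
p=3,n=4: odd sum, s = 14-4 = 10
p=3,n=5: even sum, s = 10+15 = 25
p=3,n=6: odd sum, s = 25-6 = 19
p=3,n=7: even sum, s = 19+21 = 40
p=4,n=3: odd sum, s = 40-3 = 37
p=4,n=4: even sum, s = 37+16 = 53
p=4,n=5: odd sum, s = 53-5 = 48
p=4,n=6: even sum, s = 48+24 = 72
p=4,n=7: odd sum, s = 72-7 = 65
p=5,n=3: even sum, s = 65+15 = 80
p=5,n=4: odd sum, s = 80-4 = 76
p=5,n=5: even sum, s = 76+25 = 101
p=5,n=6: odd sum, s = 101-6 = 95
p=5,n=7: even sum, s = 95+35 = 130
p=6,n=3: odd sum, s = 130-3 = 127
p=6,n=4: even sum, s = 127+24 = 151
p=6,n=5: odd sum, s = 151-5 = 146
p=6,n=6: even sum, s = 146+36 = 182
p=6,n=7: odd sum, s = 182-7 = 175

175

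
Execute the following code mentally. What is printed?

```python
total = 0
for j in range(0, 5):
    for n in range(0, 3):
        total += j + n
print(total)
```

45

j=0,n=0: total = 0+0 = 0
j=0,n=1: total = 0+1 = 1
j=0,n=2: total = 1+2 = 3
j=1,n=0: total = 3+1 = 4
j=1,n=1: total = 4+2 = 6
j=1,n=2: total = 6+3 = 9
j=2,n=0: total = 9+2 = 11
j=2,n=1: total = 11+3 = 14
j=2,n=2: total = 14+4 = 18
j=3,n=0: total = 18+3 = 21
j=3,n=1: total = 21+4 = 25
j=3,n=2: total = 25+5 = 30
j=4,n=0: total = 30+4 = 34
j=4,n=1: total = 34+5 = 39
j=4,n=2: total = 39+6 = 45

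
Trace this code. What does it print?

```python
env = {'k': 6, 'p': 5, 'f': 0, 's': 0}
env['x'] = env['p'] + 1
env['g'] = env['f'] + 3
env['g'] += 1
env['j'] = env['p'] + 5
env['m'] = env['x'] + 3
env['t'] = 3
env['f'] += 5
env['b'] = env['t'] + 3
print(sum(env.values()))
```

54

env['x'] = env['p']+1 = 6 → {'k': 6, 'p': 5, 'f': 0, 's': 0, 'x': 6}
env['g'] = env['f']+3 = 3 → {'k': 6, 'p': 5, 'f': 0, 's': 0, 'x': 6, 'g': 3}
env['g'] = 3+1 = 4 → {'k': 6, 'p': 5, 'f': 0, 's': 0, 'x': 6, 'g': 4}
env['j'] = env['p']+5 = 10 → {'k': 6, 'p': 5, 'f': 0, 's': 0, 'x': 6, 'g': 4, 'j': 10}
env['m'] = env['x']+3 = 9 → {'k': 6, 'p': 5, 'f': 0, 's': 0, 'x': 6, 'g': 4, 'j': 10, 'm': 9}
env['t'] = 3 → {'k': 6, 'p': 5, 'f': 0, 's': 0, 'x': 6, 'g': 4, 'j': 10, 'm': 9, 't': 3}
env['f'] = 0+5 = 5 → {'k': 6, 'p': 5, 'f': 5, 's': 0, 'x': 6, 'g': 4, 'j': 10, 'm': 9, 't': 3}
env['b'] = env['t']+3 = 6 → {'k': 6, 'p': 5, 'f': 5, 's': 0, 'x': 6, 'g': 4, 'j': 10, 'm': 9, 't': 3, 'b': 6}
sum of values = 54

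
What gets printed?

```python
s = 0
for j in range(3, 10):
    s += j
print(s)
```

42

j=3: s = 0+3 = 3
j=4: s = 3+4 = 7
j=5: s = 7+5 = 12
j=6: s = 12+6 = 18
j=7: s = 18+7 = 25
j=8: s = 25+8 = 33
j=9: s = 33+9 = 42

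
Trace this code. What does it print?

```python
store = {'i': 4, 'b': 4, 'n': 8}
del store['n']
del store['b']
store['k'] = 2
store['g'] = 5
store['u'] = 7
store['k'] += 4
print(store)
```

{'i': 4, 'k': 6, 'g': 5, 'u': 7}

del 'n' → {'i': 4, 'b': 4}
del 'b' → {'i': 4}
store['k'] = 2 → {'i': 4, 'k': 2}
store['g'] = 5 → {'i': 4, 'k': 2, 'g': 5}
store['u'] = 7 → {'i': 4, 'k': 2, 'g': 5, 'u': 7}
store['k'] = 2+4 = 6 → {'i': 4, 'k': 6, 'g': 5, 'u': 7}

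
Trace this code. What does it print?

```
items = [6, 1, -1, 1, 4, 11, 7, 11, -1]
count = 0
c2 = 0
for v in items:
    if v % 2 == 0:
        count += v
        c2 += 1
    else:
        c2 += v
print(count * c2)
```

310

v=6: even, count = 0+6 = 6; c2=1
v=1: not even; c2=2
v=-1: not even; c2=1
v=1: not even; c2=2
v=4: even, count = 6+4 = 10; c2=3
v=11: not even; c2=14
v=7: not even; c2=21
v=11: not even; c2=32
v=-1: not even; c2=31
count*c2 = 10*31 = 310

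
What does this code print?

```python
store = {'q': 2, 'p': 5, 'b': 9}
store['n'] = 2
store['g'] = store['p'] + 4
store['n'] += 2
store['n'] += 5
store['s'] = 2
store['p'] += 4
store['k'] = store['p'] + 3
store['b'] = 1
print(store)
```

{'q': 2, 'p': 9, 'b': 1, 'n': 9, 'g': 9, 's': 2, 'k': 12}

store['n'] = 2 → {'q': 2, 'p': 5, 'b': 9, 'n': 2}
store['g'] = store['p']+4 = 9 → {'q': 2, 'p': 5, 'b': 9, 'n': 2, 'g': 9}
store['n'] = 2+2 = 4 → {'q': 2, 'p': 5, 'b': 9, 'n': 4, 'g': 9}
store['n'] = 4+5 = 9 → {'q': 2, 'p': 5, 'b': 9, 'n': 9, 'g': 9}
store['s'] = 2 → {'q': 2, 'p': 5, 'b': 9, 'n': 9, 'g': 9, 's': 2}
store['p'] = 5+4 = 9 → {'q': 2, 'p': 9, 'b': 9, 'n': 9, 'g': 9, 's': 2}
store['k'] = store['p']+3 = 12 → {'q': 2, 'p': 9, 'b': 9, 'n': 9, 'g': 9, 's': 2, 'k': 12}
store['b'] = 1 → {'q': 2, 'p': 9, 'b': 1, 'n': 9, 'g': 9, 's': 2, 'k': 12}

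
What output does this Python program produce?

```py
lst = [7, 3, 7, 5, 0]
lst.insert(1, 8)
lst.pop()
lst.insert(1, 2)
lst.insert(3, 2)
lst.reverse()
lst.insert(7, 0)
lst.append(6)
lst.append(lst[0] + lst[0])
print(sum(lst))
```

50

insert 8 at 1 → [7, 8, 3, 7, 5, 0]
pop() removes 0 → [7, 8, 3, 7, 5]
insert 2 at 1 → [7, 2, 8, 3, 7, 5]
insert 2 at 3 → [7, 2, 8, 2, 3, 7, 5]
reverse → [5, 7, 3, 2, 8, 2, 7]
insert 0 at 7 → [5, 7, 3, 2, 8, 2, 7, 0]
append 6 → [5, 7, 3, 2, 8, 2, 7, 0, 6]
append lst[0]+lst[0] = 5+5 = 10 → [5, 7, 3, 2, 8, 2, 7, 0, 6, 10]
sum = 50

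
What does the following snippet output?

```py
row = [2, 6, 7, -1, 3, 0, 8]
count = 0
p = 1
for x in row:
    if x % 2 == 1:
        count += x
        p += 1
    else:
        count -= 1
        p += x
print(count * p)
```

100

x=2: not odd, count = 0-1 = -1; p=3
x=6: not odd, count = (-1)-1 = -2; p=9
x=7: odd, count = (-2)+7 = 5; p=10
x=-1: odd, count = 5+(-1) = 4; p=11
x=3: odd, count = 4+3 = 7; p=12
x=0: not odd, count = 7-1 = 6; p=12
x=8: not odd, count = 6-1 = 5; p=20
count*p = 5*20 = 100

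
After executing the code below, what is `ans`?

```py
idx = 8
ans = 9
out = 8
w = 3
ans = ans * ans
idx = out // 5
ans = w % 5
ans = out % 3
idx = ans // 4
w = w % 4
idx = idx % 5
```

2

ans = 9*9 = 81
idx = 8//5 = 1
ans = 3%5 = 3
ans = 8%3 = 2
idx = 2//4 = 0
w = 3%4 = 3
idx = 0%5 = 0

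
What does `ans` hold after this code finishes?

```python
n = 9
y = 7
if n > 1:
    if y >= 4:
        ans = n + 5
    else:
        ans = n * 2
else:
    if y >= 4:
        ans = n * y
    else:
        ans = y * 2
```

n=9, y=7
n > 1 is True; y >= 4 is True
→ ans = n + 5 = 14

14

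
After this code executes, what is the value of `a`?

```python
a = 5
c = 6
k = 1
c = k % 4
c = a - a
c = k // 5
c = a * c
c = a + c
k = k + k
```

c = 1%4 = 1
c = 5-5 = 0
c = 1//5 = 0
c = 5*0 = 0
c = 5+0 = 5
k = 1+1 = 2

5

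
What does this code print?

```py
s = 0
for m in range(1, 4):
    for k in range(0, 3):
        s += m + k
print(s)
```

27

m=1,k=0: s = 0+1 = 1
m=1,k=1: s = 1+2 = 3
m=1,k=2: s = 3+3 = 6
m=2,k=0: s = 6+2 = 8
m=2,k=1: s = 8+3 = 11
m=2,k=2: s = 11+4 = 15
m=3,k=0: s = 15+3 = 18
m=3,k=1: s = 18+4 = 22
m=3,k=2: s = 22+5 = 27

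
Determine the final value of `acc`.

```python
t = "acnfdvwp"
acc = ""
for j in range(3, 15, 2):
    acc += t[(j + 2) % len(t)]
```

j=3: add t[5]='v' → 'v'
j=5: add t[7]='p' → 'vp'
j=7: add t[1]='c' → 'vpc'
j=9: add t[3]='f' → 'vpcf'
j=11: add t[5]='v' → 'vpcfv'
j=13: add t[7]='p' → 'vpcfvp'

'vpcfvp'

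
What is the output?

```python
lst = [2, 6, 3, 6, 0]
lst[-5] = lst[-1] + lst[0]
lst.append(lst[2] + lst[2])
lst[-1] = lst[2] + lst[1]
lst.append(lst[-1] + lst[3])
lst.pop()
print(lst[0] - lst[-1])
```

-7

lst[-5] = lst[-1]+lst[0] = 0+2 = 2 → [2, 6, 3, 6, 0]
append lst[2]+lst[2] = 3+3 = 6 → [2, 6, 3, 6, 0, 6]
lst[-1] = lst[2]+lst[1] = 3+6 = 9 → [2, 6, 3, 6, 0, 9]
append lst[-1]+lst[3] = 9+6 = 15 → [2, 6, 3, 6, 0, 9, 15]
pop() removes 15 → [2, 6, 3, 6, 0, 9]
lst[0]-lst[-1] = 2-9 = -7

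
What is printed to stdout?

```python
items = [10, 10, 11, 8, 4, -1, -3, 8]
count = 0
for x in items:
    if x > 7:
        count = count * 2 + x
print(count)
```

x=10: >7, count = 0*2+10 = 10
x=10: >7, count = 10*2+10 = 30
x=11: >7, count = 30*2+11 = 71
x=8: >7, count = 71*2+8 = 150
x=4: not >7
x=-1: not >7
x=-3: not >7
x=8: >7, count = 150*2+8 = 308

308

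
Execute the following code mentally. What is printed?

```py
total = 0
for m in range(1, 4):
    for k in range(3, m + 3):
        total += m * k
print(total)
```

m=1,k=3: total = 0+3 = 3
m=2,k=3: total = 3+6 = 9
m=2,k=4: total = 9+8 = 17
m=3,k=3: total = 17+9 = 26
m=3,k=4: total = 26+12 = 38
m=3,k=5: total = 38+15 = 53

53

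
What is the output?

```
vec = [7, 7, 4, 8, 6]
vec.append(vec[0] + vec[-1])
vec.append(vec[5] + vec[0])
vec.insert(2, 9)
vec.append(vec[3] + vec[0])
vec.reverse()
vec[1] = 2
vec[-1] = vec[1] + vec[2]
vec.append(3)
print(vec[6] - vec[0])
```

-2

append vec[0]+vec[-1] = 7+6 = 13 → [7, 7, 4, 8, 6, 13]
append vec[5]+vec[0] = 13+7 = 20 → [7, 7, 4, 8, 6, 13, 20]
insert 9 at 2 → [7, 7, 9, 4, 8, 6, 13, 20]
append vec[3]+vec[0] = 4+7 = 11 → [7, 7, 9, 4, 8, 6, 13, 20, 11]
reverse → [11, 20, 13, 6, 8, 4, 9, 7, 7]
vec[1] = 2 → [11, 2, 13, 6, 8, 4, 9, 7, 7]
vec[-1] = vec[1]+vec[2] = 2+13 = 15 → [11, 2, 13, 6, 8, 4, 9, 7, 15]
append 3 → [11, 2, 13, 6, 8, 4, 9, 7, 15, 3]
vec[6]-vec[0] = 9-11 = -2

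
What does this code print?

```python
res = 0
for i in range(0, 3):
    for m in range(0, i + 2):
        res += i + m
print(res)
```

i=0,m=0: res = 0+0 = 0
i=0,m=1: res = 0+1 = 1
i=1,m=0: res = 1+1 = 2
i=1,m=1: res = 2+2 = 4
i=1,m=2: res = 4+3 = 7
i=2,m=0: res = 7+2 = 9
i=2,m=1: res = 9+3 = 12
i=2,m=2: res = 12+4 = 16
i=2,m=3: res = 16+5 = 21

21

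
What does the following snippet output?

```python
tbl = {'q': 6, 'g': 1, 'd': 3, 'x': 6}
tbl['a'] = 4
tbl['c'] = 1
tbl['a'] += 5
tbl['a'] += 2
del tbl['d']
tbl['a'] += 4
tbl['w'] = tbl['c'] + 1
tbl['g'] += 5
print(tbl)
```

tbl['a'] = 4 → {'q': 6, 'g': 1, 'd': 3, 'x': 6, 'a': 4}
tbl['c'] = 1 → {'q': 6, 'g': 1, 'd': 3, 'x': 6, 'a': 4, 'c': 1}
tbl['a'] = 4+5 = 9 → {'q': 6, 'g': 1, 'd': 3, 'x': 6, 'a': 9, 'c': 1}
tbl['a'] = 9+2 = 11 → {'q': 6, 'g': 1, 'd': 3, 'x': 6, 'a': 11, 'c': 1}
del 'd' → {'q': 6, 'g': 1, 'x': 6, 'a': 11, 'c': 1}
tbl['a'] = 11+4 = 15 → {'q': 6, 'g': 1, 'x': 6, 'a': 15, 'c': 1}
tbl['w'] = tbl['c']+1 = 2 → {'q': 6, 'g': 1, 'x': 6, 'a': 15, 'c': 1, 'w': 2}
tbl['g'] = 1+5 = 6 → {'q': 6, 'g': 6, 'x': 6, 'a': 15, 'c': 1, 'w': 2}

{'q': 6, 'g': 6, 'x': 6, 'a': 15, 'c': 1, 'w': 2}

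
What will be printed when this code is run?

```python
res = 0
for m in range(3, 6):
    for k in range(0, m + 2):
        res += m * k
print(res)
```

195

m=3,k=0: res = 0+0 = 0
m=3,k=1: res = 0+3 = 3
m=3,k=2: res = 3+6 = 9
m=3,k=3: res = 9+9 = 18
m=3,k=4: res = 18+12 = 30
m=4,k=0: res = 30+0 = 30
m=4,k=1: res = 30+4 = 34
m=4,k=2: res = 34+8 = 42
m=4,k=3: res = 42+12 = 54
m=4,k=4: res = 54+16 = 70
m=4,k=5: res = 70+20 = 90
m=5,k=0: res = 90+0 = 90
m=5,k=1: res = 90+5 = 95
m=5,k=2: res = 95+10 = 105
m=5,k=3: res = 105+15 = 120
m=5,k=4: res = 120+20 = 140
m=5,k=5: res = 140+25 = 165
m=5,k=6: res = 165+30 = 195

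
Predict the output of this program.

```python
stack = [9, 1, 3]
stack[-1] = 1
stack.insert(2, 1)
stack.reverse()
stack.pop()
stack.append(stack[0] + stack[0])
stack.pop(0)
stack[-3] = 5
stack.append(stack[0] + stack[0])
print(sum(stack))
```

stack[-1] = 1 → [9, 1, 1]
insert 1 at 2 → [9, 1, 1, 1]
reverse → [1, 1, 1, 9]
pop() removes 9 → [1, 1, 1]
append stack[0]+stack[0] = 1+1 = 2 → [1, 1, 1, 2]
pop(0) removes 1 → [1, 1, 2]
stack[-3] = 5 → [5, 1, 2]
append stack[0]+stack[0] = 5+5 = 10 → [5, 1, 2, 10]
sum = 18

18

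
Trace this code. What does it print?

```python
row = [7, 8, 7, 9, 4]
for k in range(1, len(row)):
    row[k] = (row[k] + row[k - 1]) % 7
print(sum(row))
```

12

k=1: row[1] = (8+7)%7 = 1 → [7, 1, 7, 9, 4]
k=2: row[2] = (7+1)%7 = 1 → [7, 1, 1, 9, 4]
k=3: row[3] = (9+1)%7 = 3 → [7, 1, 1, 3, 4]
k=4: row[4] = (4+3)%7 = 0 → [7, 1, 1, 3, 0]
sum = 12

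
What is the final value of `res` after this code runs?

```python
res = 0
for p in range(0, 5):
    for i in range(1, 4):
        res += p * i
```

p=0,i=1: res = 0+0 = 0
p=0,i=2: res = 0+0 = 0
p=0,i=3: res = 0+0 = 0
p=1,i=1: res = 0+1 = 1
p=1,i=2: res = 1+2 = 3
p=1,i=3: res = 3+3 = 6
p=2,i=1: res = 6+2 = 8
p=2,i=2: res = 8+4 = 12
p=2,i=3: res = 12+6 = 18
p=3,i=1: res = 18+3 = 21
p=3,i=2: res = 21+6 = 27
p=3,i=3: res = 27+9 = 36
p=4,i=1: res = 36+4 = 40
p=4,i=2: res = 40+8 = 48
p=4,i=3: res = 48+12 = 60

60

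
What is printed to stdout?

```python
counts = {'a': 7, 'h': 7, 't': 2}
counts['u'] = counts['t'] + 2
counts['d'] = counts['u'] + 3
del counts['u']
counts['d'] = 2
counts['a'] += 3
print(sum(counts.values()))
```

counts['u'] = counts['t']+2 = 4 → {'a': 7, 'h': 7, 't': 2, 'u': 4}
counts['d'] = counts['u']+3 = 7 → {'a': 7, 'h': 7, 't': 2, 'u': 4, 'd': 7}
del 'u' → {'a': 7, 'h': 7, 't': 2, 'd': 7}
counts['d'] = 2 → {'a': 7, 'h': 7, 't': 2, 'd': 2}
counts['a'] = 7+3 = 10 → {'a': 10, 'h': 7, 't': 2, 'd': 2}
sum of values = 21

21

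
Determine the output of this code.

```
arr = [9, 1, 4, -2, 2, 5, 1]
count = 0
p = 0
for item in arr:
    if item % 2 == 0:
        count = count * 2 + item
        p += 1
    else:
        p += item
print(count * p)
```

item=9: not even; p=9
item=1: not even; p=10
item=4: even, count = 0*2+4 = 4; p=11
item=-2: even, count = 4*2+(-2) = 6; p=12
item=2: even, count = 6*2+2 = 14; p=13
item=5: not even; p=18
item=1: not even; p=19
count*p = 14*19 = 266

266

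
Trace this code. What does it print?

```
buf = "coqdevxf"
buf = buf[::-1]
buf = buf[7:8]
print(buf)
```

reverse → 'fxvedqoc'
slice [7:8] → 'c'

c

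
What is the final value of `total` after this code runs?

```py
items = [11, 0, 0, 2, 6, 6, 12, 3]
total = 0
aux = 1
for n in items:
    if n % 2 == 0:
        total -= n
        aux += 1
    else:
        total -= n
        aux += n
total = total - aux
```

n=11: not even, total = 0-11 = -11; aux=12
n=0: even, total = (-11)-0 = -11; aux=13
n=0: even, total = (-11)-0 = -11; aux=14
n=2: even, total = (-11)-2 = -13; aux=15
n=6: even, total = (-13)-6 = -19; aux=16
n=6: even, total = (-19)-6 = -25; aux=17
n=12: even, total = (-25)-12 = -37; aux=18
n=3: not even, total = (-37)-3 = -40; aux=21
total-aux = (-40)-21 = -61

-61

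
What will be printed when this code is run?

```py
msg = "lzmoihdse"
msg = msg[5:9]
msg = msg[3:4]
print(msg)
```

slice [5:9] → 'hdse'
slice [3:4] → 'e'

e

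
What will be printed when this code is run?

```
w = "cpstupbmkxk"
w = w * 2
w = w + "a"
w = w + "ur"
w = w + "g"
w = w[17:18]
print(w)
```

repeat ×2 → 'cpstupbmkxkcpstupbmkxk'
+ 'a' → 'cpstupbmkxkcpstupbmkxka'
+ 'ur' → 'cpstupbmkxkcpstupbmkxkaur'
+ 'g' → 'cpstupbmkxkcpstupbmkxkaurg'
slice [17:18] → 'b'

b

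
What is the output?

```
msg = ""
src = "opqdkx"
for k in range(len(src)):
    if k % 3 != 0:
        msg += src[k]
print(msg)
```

pqkx

k=0: skip
k=1: add 'p' → 'p'
k=2: add 'q' → 'pq'
k=3: skip
k=4: add 'k' → 'pqk'
k=5: add 'x' → 'pqkx'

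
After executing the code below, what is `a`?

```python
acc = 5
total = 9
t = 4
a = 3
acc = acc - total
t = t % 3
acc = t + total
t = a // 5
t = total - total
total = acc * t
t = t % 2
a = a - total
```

3

acc = 5-9 = -4
t = 4%3 = 1
acc = 1+9 = 10
t = 3//5 = 0
t = 9-9 = 0
total = 10*0 = 0
t = 0%2 = 0
a = 3-0 = 3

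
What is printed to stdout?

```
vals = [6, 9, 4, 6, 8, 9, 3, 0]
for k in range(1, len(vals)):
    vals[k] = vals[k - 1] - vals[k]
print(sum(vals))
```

-134

k=1: vals[1] = 6-9 = -3 → [6, -3, 4, 6, 8, 9, 3, 0]
k=2: vals[2] = (-3)-4 = -7 → [6, -3, -7, 6, 8, 9, 3, 0]
k=3: vals[3] = (-7)-6 = -13 → [6, -3, -7, -13, 8, 9, 3, 0]
k=4: vals[4] = (-13)-8 = -21 → [6, -3, -7, -13, -21, 9, 3, 0]
k=5: vals[5] = (-21)-9 = -30 → [6, -3, -7, -13, -21, -30, 3, 0]
k=6: vals[6] = (-30)-3 = -33 → [6, -3, -7, -13, -21, -30, -33, 0]
k=7: vals[7] = (-33)-0 = -33 → [6, -3, -7, -13, -21, -30, -33, -33]
sum = -134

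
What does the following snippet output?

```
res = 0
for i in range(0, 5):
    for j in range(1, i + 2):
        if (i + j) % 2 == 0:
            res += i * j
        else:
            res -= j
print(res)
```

i=0,j=1: odd sum, res = 0-1 = -1
i=1,j=1: even sum, res = (-1)+1 = 0
i=1,j=2: odd sum, res = 0-2 = -2
i=2,j=1: odd sum, res = (-2)-1 = -3
i=2,j=2: even sum, res = (-3)+4 = 1
i=2,j=3: odd sum, res = 1-3 = -2
i=3,j=1: even sum, res = (-2)+3 = 1
i=3,j=2: odd sum, res = 1-2 = -1
i=3,j=3: even sum, res = (-1)+9 = 8
i=3,j=4: odd sum, res = 8-4 = 4
i=4,j=1: odd sum, res = 4-1 = 3
i=4,j=2: even sum, res = 3+8 = 11
i=4,j=3: odd sum, res = 11-3 = 8
i=4,j=4: even sum, res = 8+16 = 24
i=4,j=5: odd sum, res = 24-5 = 19

19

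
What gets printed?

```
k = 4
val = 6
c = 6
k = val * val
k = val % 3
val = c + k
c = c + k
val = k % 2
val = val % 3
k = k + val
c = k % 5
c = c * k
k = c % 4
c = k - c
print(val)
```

0

k = 6*6 = 36
k = 6%3 = 0
val = 6+0 = 6
c = 6+0 = 6
val = 0%2 = 0
val = 0%3 = 0
k = 0+0 = 0
c = 0%5 = 0
c = 0*0 = 0
k = 0%4 = 0
c = 0-0 = 0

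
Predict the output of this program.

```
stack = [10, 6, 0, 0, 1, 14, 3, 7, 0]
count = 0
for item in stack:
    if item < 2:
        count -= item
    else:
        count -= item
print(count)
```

item=10: not <2, count = 0-10 = -10
item=6: not <2, count = (-10)-6 = -16
item=0: <2, count = (-16)-0 = -16
item=0: <2, count = (-16)-0 = -16
item=1: <2, count = (-16)-1 = -17
item=14: not <2, count = (-17)-14 = -31
item=3: not <2, count = (-31)-3 = -34
item=7: not <2, count = (-34)-7 = -41
item=0: <2, count = (-41)-0 = -41

-41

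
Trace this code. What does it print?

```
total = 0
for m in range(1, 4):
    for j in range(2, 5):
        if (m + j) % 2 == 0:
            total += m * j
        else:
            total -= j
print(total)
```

m=1,j=2: odd sum, total = 0-2 = -2
m=1,j=3: even sum, total = (-2)+3 = 1
m=1,j=4: odd sum, total = 1-4 = -3
m=2,j=2: even sum, total = (-3)+4 = 1
m=2,j=3: odd sum, total = 1-3 = -2
m=2,j=4: even sum, total = (-2)+8 = 6
m=3,j=2: odd sum, total = 6-2 = 4
m=3,j=3: even sum, total = 4+9 = 13
m=3,j=4: odd sum, total = 13-4 = 9

9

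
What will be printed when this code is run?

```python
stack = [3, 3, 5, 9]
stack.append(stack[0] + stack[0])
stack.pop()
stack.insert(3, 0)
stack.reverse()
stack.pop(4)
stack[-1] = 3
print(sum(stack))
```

append stack[0]+stack[0] = 3+3 = 6 → [3, 3, 5, 9, 6]
pop() removes 6 → [3, 3, 5, 9]
insert 0 at 3 → [3, 3, 5, 0, 9]
reverse → [9, 0, 5, 3, 3]
pop(4) removes 3 → [9, 0, 5, 3]
stack[-1] = 3 → [9, 0, 5, 3]
sum = 17

17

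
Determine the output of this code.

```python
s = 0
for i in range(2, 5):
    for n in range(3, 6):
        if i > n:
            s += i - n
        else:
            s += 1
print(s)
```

9

i=2,n=3: not 2>3, s = 0+1 = 1
i=2,n=4: not 2>4, s = 1+1 = 2
i=2,n=5: not 2>5, s = 2+1 = 3
i=3,n=3: not 3>3, s = 3+1 = 4
i=3,n=4: not 3>4, s = 4+1 = 5
i=3,n=5: not 3>5, s = 5+1 = 6
i=4,n=3: 4>3, s = 6+1 = 7
i=4,n=4: not 4>4, s = 7+1 = 8
i=4,n=5: not 4>5, s = 8+1 = 9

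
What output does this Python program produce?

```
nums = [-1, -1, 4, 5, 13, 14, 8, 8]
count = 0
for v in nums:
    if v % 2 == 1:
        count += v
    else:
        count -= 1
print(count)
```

12

v=-1: odd, count = 0+(-1) = -1
v=-1: odd, count = (-1)+(-1) = -2
v=4: not odd, count = (-2)-1 = -3
v=5: odd, count = (-3)+5 = 2
v=13: odd, count = 2+13 = 15
v=14: not odd, count = 15-1 = 14
v=8: not odd, count = 14-1 = 13
v=8: not odd, count = 13-1 = 12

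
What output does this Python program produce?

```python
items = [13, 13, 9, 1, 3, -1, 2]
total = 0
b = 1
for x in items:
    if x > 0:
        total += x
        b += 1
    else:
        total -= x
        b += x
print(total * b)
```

252

x=13: >0, total = 0+13 = 13; b=2
x=13: >0, total = 13+13 = 26; b=3
x=9: >0, total = 26+9 = 35; b=4
x=1: >0, total = 35+1 = 36; b=5
x=3: >0, total = 36+3 = 39; b=6
x=-1: not >0, total = 39-(-1) = 40; b=5
x=2: >0, total = 40+2 = 42; b=6
total*b = 42*6 = 252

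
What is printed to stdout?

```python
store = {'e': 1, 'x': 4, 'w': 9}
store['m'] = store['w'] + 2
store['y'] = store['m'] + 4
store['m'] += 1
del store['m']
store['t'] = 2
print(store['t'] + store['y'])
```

17

store['m'] = store['w']+2 = 11 → {'e': 1, 'x': 4, 'w': 9, 'm': 11}
store['y'] = store['m']+4 = 15 → {'e': 1, 'x': 4, 'w': 9, 'm': 11, 'y': 15}
store['m'] = 11+1 = 12 → {'e': 1, 'x': 4, 'w': 9, 'm': 12, 'y': 15}
del 'm' → {'e': 1, 'x': 4, 'w': 9, 'y': 15}
store['t'] = 2 → {'e': 1, 'x': 4, 'w': 9, 'y': 15, 't': 2}
store['t']+store['y'] = 2+15 = 17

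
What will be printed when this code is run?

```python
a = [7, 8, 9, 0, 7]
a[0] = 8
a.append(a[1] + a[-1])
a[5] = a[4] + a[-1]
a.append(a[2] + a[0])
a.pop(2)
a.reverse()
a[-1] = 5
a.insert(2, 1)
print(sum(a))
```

a[0] = 8 → [8, 8, 9, 0, 7]
append a[1]+a[-1] = 8+7 = 15 → [8, 8, 9, 0, 7, 15]
a[5] = a[4]+a[-1] = 7+15 = 22 → [8, 8, 9, 0, 7, 22]
append a[2]+a[0] = 9+8 = 17 → [8, 8, 9, 0, 7, 22, 17]
pop(2) removes 9 → [8, 8, 0, 7, 22, 17]
reverse → [17, 22, 7, 0, 8, 8]
a[-1] = 5 → [17, 22, 7, 0, 8, 5]
insert 1 at 2 → [17, 22, 1, 7, 0, 8, 5]
sum = 60

60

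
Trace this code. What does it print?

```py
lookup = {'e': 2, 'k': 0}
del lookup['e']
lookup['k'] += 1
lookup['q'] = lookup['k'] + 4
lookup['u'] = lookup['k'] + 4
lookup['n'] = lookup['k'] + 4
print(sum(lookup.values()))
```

del 'e' → {'k': 0}
lookup['k'] = 0+1 = 1 → {'k': 1}
lookup['q'] = lookup['k']+4 = 5 → {'k': 1, 'q': 5}
lookup['u'] = lookup['k']+4 = 5 → {'k': 1, 'q': 5, 'u': 5}
lookup['n'] = lookup['k']+4 = 5 → {'k': 1, 'q': 5, 'u': 5, 'n': 5}
sum of values = 16

16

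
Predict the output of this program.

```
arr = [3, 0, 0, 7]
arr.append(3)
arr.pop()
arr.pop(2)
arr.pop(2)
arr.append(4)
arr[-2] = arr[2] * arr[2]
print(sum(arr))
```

append 3 → [3, 0, 0, 7, 3]
pop() removes 3 → [3, 0, 0, 7]
pop(2) removes 0 → [3, 0, 7]
pop(2) removes 7 → [3, 0]
append 4 → [3, 0, 4]
arr[-2] = arr[2]*arr[2] = 4*4 = 16 → [3, 16, 4]
sum = 23

23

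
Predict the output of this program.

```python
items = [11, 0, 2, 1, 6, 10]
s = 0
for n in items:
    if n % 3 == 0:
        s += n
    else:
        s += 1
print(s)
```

n=11: not %3==0, s = 0+1 = 1
n=0: %3==0, s = 1+0 = 1
n=2: not %3==0, s = 1+1 = 2
n=1: not %3==0, s = 2+1 = 3
n=6: %3==0, s = 3+6 = 9
n=10: not %3==0, s = 9+1 = 10

10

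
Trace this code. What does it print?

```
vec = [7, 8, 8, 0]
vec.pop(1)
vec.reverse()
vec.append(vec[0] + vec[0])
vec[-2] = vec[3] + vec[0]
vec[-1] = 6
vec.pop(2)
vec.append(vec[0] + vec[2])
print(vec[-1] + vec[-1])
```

pop(1) removes 8 → [7, 8, 0]
reverse → [0, 8, 7]
append vec[0]+vec[0] = 0+0 = 0 → [0, 8, 7, 0]
vec[-2] = vec[3]+vec[0] = 0+0 = 0 → [0, 8, 0, 0]
vec[-1] = 6 → [0, 8, 0, 6]
pop(2) removes 0 → [0, 8, 6]
append vec[0]+vec[2] = 0+6 = 6 → [0, 8, 6, 6]
vec[-1]+vec[-1] = 6+6 = 12

12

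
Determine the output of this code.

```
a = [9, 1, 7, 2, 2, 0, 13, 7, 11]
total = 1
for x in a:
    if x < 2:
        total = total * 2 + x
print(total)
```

x=9: not <2
x=1: <2, total = 1*2+1 = 3
x=7: not <2
x=2: not <2
x=2: not <2
x=0: <2, total = 3*2+0 = 6
x=13: not <2
x=7: not <2
x=11: not <2

6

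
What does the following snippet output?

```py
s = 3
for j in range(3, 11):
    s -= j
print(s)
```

-49

j=3: s = 3-3 = 0
j=4: s = 0-4 = -4
j=5: s = (-4)-5 = -9
j=6: s = (-9)-6 = -15
j=7: s = (-15)-7 = -22
j=8: s = (-22)-8 = -30
j=9: s = (-30)-9 = -39
j=10: s = (-39)-10 = -49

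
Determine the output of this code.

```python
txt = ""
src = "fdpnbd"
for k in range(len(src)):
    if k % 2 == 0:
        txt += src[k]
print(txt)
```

k=0: add 'f' → 'f'
k=1: skip
k=2: add 'p' → 'fp'
k=3: skip
k=4: add 'b' → 'fpb'
k=5: skip

fpb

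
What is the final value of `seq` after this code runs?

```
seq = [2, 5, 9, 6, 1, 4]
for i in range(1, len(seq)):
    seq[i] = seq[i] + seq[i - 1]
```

i=1: seq[1] = 5+2 = 7 → [2, 7, 9, 6, 1, 4]
i=2: seq[2] = 9+7 = 16 → [2, 7, 16, 6, 1, 4]
i=3: seq[3] = 6+16 = 22 → [2, 7, 16, 22, 1, 4]
i=4: seq[4] = 1+22 = 23 → [2, 7, 16, 22, 23, 4]
i=5: seq[5] = 4+23 = 27 → [2, 7, 16, 22, 23, 27]

[2, 7, 16, 22, 23, 27]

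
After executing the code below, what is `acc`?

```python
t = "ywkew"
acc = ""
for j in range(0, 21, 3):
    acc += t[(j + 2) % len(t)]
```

j=0: add t[2]='k' → 'k'
j=3: add t[0]='y' → 'ky'
j=6: add t[3]='e' → 'kye'
j=9: add t[1]='w' → 'kyew'
j=12: add t[4]='w' → 'kyeww'
j=15: add t[2]='k' → 'kyewwk'
j=18: add t[0]='y' → 'kyewwky'

'kyewwky'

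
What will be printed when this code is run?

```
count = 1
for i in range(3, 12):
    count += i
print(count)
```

i=3: count = 1+3 = 4
i=4: count = 4+4 = 8
i=5: count = 8+5 = 13
i=6: count = 13+6 = 19
i=7: count = 19+7 = 26
i=8: count = 26+8 = 34
i=9: count = 34+9 = 43
i=10: count = 43+10 = 53
i=11: count = 53+11 = 64

64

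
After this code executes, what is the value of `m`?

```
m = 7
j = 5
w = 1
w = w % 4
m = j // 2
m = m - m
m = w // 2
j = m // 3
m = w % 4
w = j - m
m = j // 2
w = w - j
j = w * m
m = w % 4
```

w = 1%4 = 1
m = 5//2 = 2
m = 2-2 = 0
m = 1//2 = 0
j = 0//3 = 0
m = 1%4 = 1
w = 0-1 = -1
m = 0//2 = 0
w = (-1)-0 = -1
j = (-1)*0 = 0
m = (-1)%4 = 3

3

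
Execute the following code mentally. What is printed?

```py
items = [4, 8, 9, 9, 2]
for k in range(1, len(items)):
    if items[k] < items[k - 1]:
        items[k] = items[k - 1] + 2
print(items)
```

k=1: 8>=4, unchanged → [4, 8, 9, 9, 2]
k=2: 9>=8, unchanged → [4, 8, 9, 9, 2]
k=3: 9>=9, unchanged → [4, 8, 9, 9, 2]
k=4: 2<9, items[4] = 9+2 = 11 → [4, 8, 9, 9, 11]

[4, 8, 9, 9, 11]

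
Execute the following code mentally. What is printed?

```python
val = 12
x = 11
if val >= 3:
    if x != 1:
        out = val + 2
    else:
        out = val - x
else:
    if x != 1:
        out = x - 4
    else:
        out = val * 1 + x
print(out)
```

val=12, x=11
val >= 3 is True; x != 1 is True
→ out = val + 2 = 14

14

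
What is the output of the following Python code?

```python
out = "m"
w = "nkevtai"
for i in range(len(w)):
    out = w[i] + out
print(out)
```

i=0: prepend 'n' → 'nm'
i=1: prepend 'k' → 'knm'
i=2: prepend 'e' → 'eknm'
i=3: prepend 'v' → 'veknm'
i=4: prepend 't' → 'tveknm'
i=5: prepend 'a' → 'atveknm'
i=6: prepend 'i' → 'iatveknm'

iatveknm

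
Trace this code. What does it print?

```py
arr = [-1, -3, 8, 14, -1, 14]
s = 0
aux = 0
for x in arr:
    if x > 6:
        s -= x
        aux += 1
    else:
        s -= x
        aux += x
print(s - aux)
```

x=-1: not >6, s = 0-(-1) = 1; aux=-1
x=-3: not >6, s = 1-(-3) = 4; aux=-4
x=8: >6, s = 4-8 = -4; aux=-3
x=14: >6, s = (-4)-14 = -18; aux=-2
x=-1: not >6, s = (-18)-(-1) = -17; aux=-3
x=14: >6, s = (-17)-14 = -31; aux=-2
s-aux = (-31)-(-2) = -29

-29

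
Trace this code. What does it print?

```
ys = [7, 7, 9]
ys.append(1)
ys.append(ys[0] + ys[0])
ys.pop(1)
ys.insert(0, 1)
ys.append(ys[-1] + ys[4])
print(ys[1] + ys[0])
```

8

append 1 → [7, 7, 9, 1]
append ys[0]+ys[0] = 7+7 = 14 → [7, 7, 9, 1, 14]
pop(1) removes 7 → [7, 9, 1, 14]
insert 1 at 0 → [1, 7, 9, 1, 14]
append ys[-1]+ys[4] = 14+14 = 28 → [1, 7, 9, 1, 14, 28]
ys[1]+ys[0] = 7+1 = 8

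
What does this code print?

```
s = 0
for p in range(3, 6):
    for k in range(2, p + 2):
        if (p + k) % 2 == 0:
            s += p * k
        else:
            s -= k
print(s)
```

p=3,k=2: odd sum, s = 0-2 = -2
p=3,k=3: even sum, s = (-2)+9 = 7
p=3,k=4: odd sum, s = 7-4 = 3
p=4,k=2: even sum, s = 3+8 = 11
p=4,k=3: odd sum, s = 11-3 = 8
p=4,k=4: even sum, s = 8+16 = 24
p=4,k=5: odd sum, s = 24-5 = 19
p=5,k=2: odd sum, s = 19-2 = 17
p=5,k=3: even sum, s = 17+15 = 32
p=5,k=4: odd sum, s = 32-4 = 28
p=5,k=5: even sum, s = 28+25 = 53
p=5,k=6: odd sum, s = 53-6 = 47

47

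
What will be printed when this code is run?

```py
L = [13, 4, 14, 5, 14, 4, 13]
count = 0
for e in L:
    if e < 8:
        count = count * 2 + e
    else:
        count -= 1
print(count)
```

15

e=13: not <8, count = 0-1 = -1
e=4: <8, count = (-1)*2+4 = 2
e=14: not <8, count = 2-1 = 1
e=5: <8, count = 1*2+5 = 7
e=14: not <8, count = 7-1 = 6
e=4: <8, count = 6*2+4 = 16
e=13: not <8, count = 16-1 = 15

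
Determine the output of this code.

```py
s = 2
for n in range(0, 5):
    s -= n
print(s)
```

-8

n=0: s = 2-0 = 2
n=1: s = 2-1 = 1
n=2: s = 1-2 = -1
n=3: s = (-1)-3 = -4
n=4: s = (-4)-4 = -8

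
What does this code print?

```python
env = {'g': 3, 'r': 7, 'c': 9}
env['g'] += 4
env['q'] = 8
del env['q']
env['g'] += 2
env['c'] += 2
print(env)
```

{'g': 9, 'r': 7, 'c': 11}

env['g'] = 3+4 = 7 → {'g': 7, 'r': 7, 'c': 9}
env['q'] = 8 → {'g': 7, 'r': 7, 'c': 9, 'q': 8}
del 'q' → {'g': 7, 'r': 7, 'c': 9}
env['g'] = 7+2 = 9 → {'g': 9, 'r': 7, 'c': 9}
env['c'] = 9+2 = 11 → {'g': 9, 'r': 7, 'c': 11}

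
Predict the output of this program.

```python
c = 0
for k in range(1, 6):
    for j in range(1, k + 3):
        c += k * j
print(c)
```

295

k=1,j=1: c = 0+1 = 1
k=1,j=2: c = 1+2 = 3
k=1,j=3: c = 3+3 = 6
k=2,j=1: c = 6+2 = 8
k=2,j=2: c = 8+4 = 12
k=2,j=3: c = 12+6 = 18
k=2,j=4: c = 18+8 = 26
k=3,j=1: c = 26+3 = 29
k=3,j=2: c = 29+6 = 35
k=3,j=3: c = 35+9 = 44
k=3,j=4: c = 44+12 = 56
k=3,j=5: c = 56+15 = 71
k=4,j=1: c = 71+4 = 75
k=4,j=2: c = 75+8 = 83
k=4,j=3: c = 83+12 = 95
k=4,j=4: c = 95+16 = 111
k=4,j=5: c = 111+20 = 131
k=4,j=6: c = 131+24 = 155
k=5,j=1: c = 155+5 = 160
k=5,j=2: c = 160+10 = 170
k=5,j=3: c = 170+15 = 185
k=5,j=4: c = 185+20 = 205
k=5,j=5: c = 205+25 = 230
k=5,j=6: c = 230+30 = 260
k=5,j=7: c = 260+35 = 295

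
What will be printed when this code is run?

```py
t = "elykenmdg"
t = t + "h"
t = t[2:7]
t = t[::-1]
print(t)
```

mneky

+ 'h' → 'elykenmdgh'
slice [2:7] → 'ykenm'
reverse → 'mneky'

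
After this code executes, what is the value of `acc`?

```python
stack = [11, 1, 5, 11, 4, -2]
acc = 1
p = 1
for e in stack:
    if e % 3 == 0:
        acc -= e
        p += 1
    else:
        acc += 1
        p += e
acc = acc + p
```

e=11: not %3==0, acc = 1+1 = 2; p=12
e=1: not %3==0, acc = 2+1 = 3; p=13
e=5: not %3==0, acc = 3+1 = 4; p=18
e=11: not %3==0, acc = 4+1 = 5; p=29
e=4: not %3==0, acc = 5+1 = 6; p=33
e=-2: not %3==0, acc = 6+1 = 7; p=31
acc+p = 7+31 = 38

38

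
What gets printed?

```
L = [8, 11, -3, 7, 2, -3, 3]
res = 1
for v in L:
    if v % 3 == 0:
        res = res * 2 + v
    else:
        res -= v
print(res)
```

-195

v=8: not %3==0, res = 1-8 = -7
v=11: not %3==0, res = (-7)-11 = -18
v=-3: %3==0, res = (-18)*2+(-3) = -39
v=7: not %3==0, res = (-39)-7 = -46
v=2: not %3==0, res = (-46)-2 = -48
v=-3: %3==0, res = (-48)*2+(-3) = -99
v=3: %3==0, res = (-99)*2+3 = -195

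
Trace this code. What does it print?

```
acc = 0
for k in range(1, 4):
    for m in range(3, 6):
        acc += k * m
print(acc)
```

72

k=1,m=3: acc = 0+3 = 3
k=1,m=4: acc = 3+4 = 7
k=1,m=5: acc = 7+5 = 12
k=2,m=3: acc = 12+6 = 18
k=2,m=4: acc = 18+8 = 26
k=2,m=5: acc = 26+10 = 36
k=3,m=3: acc = 36+9 = 45
k=3,m=4: acc = 45+12 = 57
k=3,m=5: acc = 57+15 = 72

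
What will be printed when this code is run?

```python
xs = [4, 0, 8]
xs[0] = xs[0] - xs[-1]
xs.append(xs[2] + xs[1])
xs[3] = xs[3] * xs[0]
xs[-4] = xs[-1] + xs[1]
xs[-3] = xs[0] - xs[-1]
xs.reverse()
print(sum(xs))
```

-56

xs[0] = xs[0]-xs[-1] = 4-8 = -4 → [-4, 0, 8]
append xs[2]+xs[1] = 8+0 = 8 → [-4, 0, 8, 8]
xs[3] = xs[3]*xs[0] = 8*(-4) = -32 → [-4, 0, 8, -32]
xs[-4] = xs[-1]+xs[1] = (-32)+0 = -32 → [-32, 0, 8, -32]
xs[-3] = xs[0]-xs[-1] = (-32)-(-32) = 0 → [-32, 0, 8, -32]
reverse → [-32, 8, 0, -32]
sum = -56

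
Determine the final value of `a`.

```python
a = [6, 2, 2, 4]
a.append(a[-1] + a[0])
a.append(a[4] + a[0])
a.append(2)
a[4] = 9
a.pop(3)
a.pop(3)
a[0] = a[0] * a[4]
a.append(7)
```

append a[-1]+a[0] = 4+6 = 10 → [6, 2, 2, 4, 10]
append a[4]+a[0] = 10+6 = 16 → [6, 2, 2, 4, 10, 16]
append 2 → [6, 2, 2, 4, 10, 16, 2]
a[4] = 9 → [6, 2, 2, 4, 9, 16, 2]
pop(3) removes 4 → [6, 2, 2, 9, 16, 2]
pop(3) removes 9 → [6, 2, 2, 16, 2]
a[0] = a[0]*a[4] = 6*2 = 12 → [12, 2, 2, 16, 2]
append 7 → [12, 2, 2, 16, 2, 7]

[12, 2, 2, 16, 2, 7]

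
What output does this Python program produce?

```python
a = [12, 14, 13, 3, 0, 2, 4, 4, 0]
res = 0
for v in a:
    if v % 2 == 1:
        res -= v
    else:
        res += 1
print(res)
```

-9

v=12: not odd, res = 0+1 = 1
v=14: not odd, res = 1+1 = 2
v=13: odd, res = 2-13 = -11
v=3: odd, res = (-11)-3 = -14
v=0: not odd, res = (-14)+1 = -13
v=2: not odd, res = (-13)+1 = -12
v=4: not odd, res = (-12)+1 = -11
v=4: not odd, res = (-11)+1 = -10
v=0: not odd, res = (-10)+1 = -9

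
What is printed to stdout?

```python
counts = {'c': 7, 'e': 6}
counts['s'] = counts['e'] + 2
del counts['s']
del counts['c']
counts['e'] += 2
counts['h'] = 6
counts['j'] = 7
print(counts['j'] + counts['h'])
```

13

counts['s'] = counts['e']+2 = 8 → {'c': 7, 'e': 6, 's': 8}
del 's' → {'c': 7, 'e': 6}
del 'c' → {'e': 6}
counts['e'] = 6+2 = 8 → {'e': 8}
counts['h'] = 6 → {'e': 8, 'h': 6}
counts['j'] = 7 → {'e': 8, 'h': 6, 'j': 7}
counts['j']+counts['h'] = 7+6 = 13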